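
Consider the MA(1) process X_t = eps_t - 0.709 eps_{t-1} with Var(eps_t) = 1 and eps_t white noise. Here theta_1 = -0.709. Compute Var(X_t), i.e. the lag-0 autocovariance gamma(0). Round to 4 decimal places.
\gamma(0) = 1.5027

For an MA(q) process X_t = eps_t + sum_i theta_i eps_{t-i} with
Var(eps_t) = sigma^2, the variance is
  gamma(0) = sigma^2 * (1 + sum_i theta_i^2).
  sum_i theta_i^2 = (-0.709)^2 = 0.502681.
  gamma(0) = 1 * (1 + 0.502681) = 1 * 1.502681 = 1.502681, which rounds to 1.5027.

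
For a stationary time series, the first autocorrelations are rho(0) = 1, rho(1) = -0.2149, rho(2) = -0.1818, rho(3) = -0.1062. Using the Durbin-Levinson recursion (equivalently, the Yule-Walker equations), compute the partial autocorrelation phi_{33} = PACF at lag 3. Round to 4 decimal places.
\phi_{33} = -0.2290

The PACF at lag k is phi_{kk}, the last component of the solution
to the Yule-Walker system G_k phi = r_k where
  (G_k)_{ij} = rho(|i - j|), (r_k)_i = rho(i), i,j = 1..k.
Equivalently, Durbin-Levinson gives phi_{kk} iteratively:
  phi_{11} = rho(1)
  phi_{kk} = [rho(k) - sum_{j=1..k-1} phi_{k-1,j} rho(k-j)]
            / [1 - sum_{j=1..k-1} phi_{k-1,j} rho(j)],
  phi_{k,j} = phi_{k-1,j} - phi_{kk} phi_{k-1,k-j},  j = 1..k-1.
Step k = 1:
  phi_11 = rho(1) = -0.2149.
Step k = 2:
  phi_22 = [rho(2) - phi_11 rho(1)] / [1 - phi_11 rho(1)] = [-0.1818 - (-0.2149)(-0.2149)] / [1 - (-0.2149)(-0.2149)]
         = -0.22798201 / 0.95381799 = -0.23902.
  Update: phi_21 = phi_11 - phi_22 phi_11 = -0.2149 - (-0.23902)(-0.2149) = -0.266265.
Step k = 3:
  phi_33 = [rho(3) - phi_21 rho(2) - phi_22 rho(1)] / [1 - phi_21 rho(1) - phi_22 rho(2)]
    numerator   = -0.1062 - (-0.266265)(-0.1818) - (-0.23902)(-0.2149) = -0.20597256
    denominator = 1 - (-0.266265)(-0.2149) - (-0.23902)(-0.1818) = 0.89932563
  phi_33 = -0.20597256 / 0.89932563 = -0.229.
Therefore phi_{33} = -0.2290.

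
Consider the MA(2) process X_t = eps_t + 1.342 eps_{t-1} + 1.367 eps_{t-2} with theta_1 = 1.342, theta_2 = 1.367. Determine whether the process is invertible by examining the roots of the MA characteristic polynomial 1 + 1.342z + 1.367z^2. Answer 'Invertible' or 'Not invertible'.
\text{Not invertible}

The MA(q) characteristic polynomial is P(z) = 1 + 1.342z + 1.367z^2.
Invertibility requires all roots to lie outside the unit circle, i.e. |z| > 1 for every root.
Set 1 + (1.342) z + (1.367) z^2 = 0, i.e. a z^2 + b z + c = 0 with a = 1.367, b = 1.342, c = 1.
Discriminant D = b^2 - 4ac = (1.342)^2 - 4*(1.367)*1 = 1.800964 - (5.468) = -3.667036.
D < 0, so the roots are the complex-conjugate pair z = (-b +/- i sqrt(-D)) / (2a) = -0.4909 +/- 0.7004i.
For a conjugate pair |z|^2 = z * conj(z) = (product of roots) = c/a = 1/(1.367) = 0.731529, so |z| = sqrt(0.731529) = 0.8553 for both roots.
Moduli of all roots: 0.8553, 0.8553.
All moduli strictly greater than 1? No.
Verdict: Not invertible.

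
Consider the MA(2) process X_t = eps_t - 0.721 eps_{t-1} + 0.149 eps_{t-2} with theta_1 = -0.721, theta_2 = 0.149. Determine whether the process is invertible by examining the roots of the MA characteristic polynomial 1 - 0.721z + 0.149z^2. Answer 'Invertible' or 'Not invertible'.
\text{Invertible}

The MA(q) characteristic polynomial is P(z) = 1 - 0.721z + 0.149z^2.
Invertibility requires all roots to lie outside the unit circle, i.e. |z| > 1 for every root.
Set 1 + (-0.721) z + (0.149) z^2 = 0, i.e. a z^2 + b z + c = 0 with a = 0.149, b = -0.721, c = 1.
Discriminant D = b^2 - 4ac = (-0.721)^2 - 4*(0.149)*1 = 0.519841 - (0.596) = -0.076159.
D < 0, so the roots are the complex-conjugate pair z = (-b +/- i sqrt(-D)) / (2a) = 2.4195 +/- 0.9261i.
For a conjugate pair |z|^2 = z * conj(z) = (product of roots) = c/a = 1/(0.149) = 6.711409, so |z| = sqrt(6.711409) = 2.5906 for both roots.
Moduli of all roots: 2.5906, 2.5906.
All moduli strictly greater than 1? Yes.
Verdict: Invertible.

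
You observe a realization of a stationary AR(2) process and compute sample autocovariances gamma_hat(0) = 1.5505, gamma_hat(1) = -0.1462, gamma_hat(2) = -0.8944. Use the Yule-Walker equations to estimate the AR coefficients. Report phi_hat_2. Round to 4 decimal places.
\hat\phi_{2} = -0.5910

The Yule-Walker equations for an AR(p) process read, in matrix form,
  Gamma_p phi = r_p,   with   (Gamma_p)_{ij} = gamma(|i - j|),
                       (r_p)_i = gamma(i),   i,j = 1..p.
Substitute the sample gammas (Toeplitz matrix and right-hand side of size 2):
  Gamma_p = [[1.5505, -0.1462], [-0.1462, 1.5505]]
  r_p     = [-0.1462, -0.8944]
Written out:
  1.5505 phi_1 - 0.1462 phi_2 = -0.1462
  -0.1462 phi_1 + 1.5505 phi_2 = -0.8944
Solve by Cramer's rule:
  det = gamma(0)^2 - gamma(1)^2 = (1.5505)^2 - (-0.1462)^2 = 2.40405025 - 0.02137444 = 2.38267581
  phi_hat_1 = [gamma(1) gamma(0) - gamma(1) gamma(2)] / det = [(-0.1462)(1.5505) - (-0.1462)(-0.8944)] / 2.38267581 = -0.35744438 / 2.38267581 = -0.15
  phi_hat_2 = [gamma(0) gamma(2) - gamma(1)^2] / det = [(1.5505)(-0.8944) - (-0.1462)^2] / 2.38267581 = -1.40814164 / 2.38267581 = -0.591
So phi_hat = [-0.1500, -0.5910].
Therefore phi_hat_2 = -0.5910.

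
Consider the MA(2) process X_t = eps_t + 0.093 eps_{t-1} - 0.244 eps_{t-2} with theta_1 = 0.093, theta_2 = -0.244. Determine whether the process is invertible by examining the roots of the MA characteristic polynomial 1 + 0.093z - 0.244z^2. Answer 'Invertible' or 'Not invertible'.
\text{Invertible}

The MA(q) characteristic polynomial is P(z) = 1 + 0.093z - 0.244z^2.
Invertibility requires all roots to lie outside the unit circle, i.e. |z| > 1 for every root.
Set 1 + (0.093) z + (-0.244) z^2 = 0, i.e. a z^2 + b z + c = 0 with a = -0.244, b = 0.093, c = 1.
Discriminant D = b^2 - 4ac = (0.093)^2 - 4*(-0.244)*1 = 0.008649 - (-0.976) = 0.984649.
D >= 0, so the roots are real: z = (-b +/- sqrt(D)) / (2a) = (-0.093 +/- 0.992295) / (-0.488).
  z_1 = (-0.093 + 0.992295) / (-0.488) = -1.8428,   |z_1| = 1.8428.
  z_2 = (-0.093 - 0.992295) / (-0.488) = 2.224,   |z_2| = 2.224.
Moduli of all roots: 1.8428, 2.2240.
All moduli strictly greater than 1? Yes.
Verdict: Invertible.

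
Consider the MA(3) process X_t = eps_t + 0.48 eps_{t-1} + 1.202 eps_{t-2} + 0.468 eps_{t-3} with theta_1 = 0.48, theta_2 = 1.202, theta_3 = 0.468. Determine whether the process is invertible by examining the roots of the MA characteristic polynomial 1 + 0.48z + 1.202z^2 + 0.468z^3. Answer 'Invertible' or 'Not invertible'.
\text{Not invertible}

The MA(q) characteristic polynomial is P(z) = 1 + 0.48z + 1.202z^2 + 0.468z^3.
Invertibility requires all roots to lie outside the unit circle, i.e. |z| > 1 for every root.
Degree 3: look for a simple real root z0 first, then factor out (1 - z/z0) and solve the remaining quadratic.
Testing z0 = -2.5: P(-2.5) = 1 + (0.48)(-2.5) + (1.202)(-2.5)^2 + (0.468)(-2.5)^3
  = 1 + (-1.2) + (7.5125) + (-7.3125) = 0.  So z_0 = -2.5 is a root, |z_0| = 2.5.
Divide out the factor (1 + 0.4 z) = (1 - z/z0) (since 1/z0 = -0.4):
  P(z) = (1 + 0.4 z)(1 + (0.08) z + (1.17) z^2)
  [check: z-coef 0.08 - (-0.4) = 0.48; z^2-coef 1.17 - (-0.4)(0.08) = 1.202; z^3-coef -(-0.4)(1.17) = 0.468.]
Remaining roots from the quadratic factor 1 + (0.08) z + (1.17) z^2:
  Set 1 + (0.08) z + (1.17) z^2 = 0, i.e. a z^2 + b z + c = 0 with a = 1.17, b = 0.08, c = 1.
  Discriminant D = b^2 - 4ac = (0.08)^2 - 4*(1.17)*1 = 0.0064 - (4.68) = -4.6736.
  D < 0, so the roots are the complex-conjugate pair z = (-b +/- i sqrt(-D)) / (2a) = -0.0342 +/- 0.9239i.
  For a conjugate pair |z|^2 = z * conj(z) = (product of roots) = c/a = 1/(1.17) = 0.854701, so |z| = sqrt(0.854701) = 0.9245 for both roots.
Moduli of all roots: 2.5000, 0.9245, 0.9245.
All moduli strictly greater than 1? No.
Verdict: Not invertible.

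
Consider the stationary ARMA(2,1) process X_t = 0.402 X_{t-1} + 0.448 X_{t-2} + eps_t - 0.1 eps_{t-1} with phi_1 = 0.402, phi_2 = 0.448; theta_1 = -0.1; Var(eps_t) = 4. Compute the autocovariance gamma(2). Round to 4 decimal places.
\gamma(2) = 6.5314

Multiply the model equation by X_{t-k} and take expectations. With theta_0 = psi_0 = 1 and psi_j the MA(infinity) weights, this gives
  gamma(k) - sum_i phi_i gamma(k-i) = c_k,
  c_k = sigma^2 * sum_{j=k..q} theta_j psi_{j-k}   (c_k = 0 for k > q),
using gamma(-m) = gamma(m).
psi-weights needed (psi_j = theta_j + sum_i phi_i psi_{j-i}):
  psi_1 = theta_1 + phi_1 = -0.1 + (0.402) = 0.302
Right-hand sides:
  c_0 = sigma^2 (1 + theta_1 psi_1) = 4 * (1 + (-0.1)(0.302)) = 4 * 0.9698 = 3.8792
  c_1 = sigma^2 theta_1 = 4 * (-0.1) = -0.4
  c_2 = 0
Equations for k = 0, 1, 2 (AR order 2, c_2 = 0):
  (E0) gamma(0) = phi_1 gamma(1) + phi_2 gamma(2) + c_0
  (E1) gamma(1) = phi_1 gamma(0) + phi_2 gamma(1) + c_1
  (E2) gamma(2) = phi_1 gamma(1) + phi_2 gamma(0)
From (E1): gamma(1) = A gamma(0) + B with
  A = phi_1 / (1 - phi_2) = 0.402 / 0.552 = 0.728261,   B = c_1 / (1 - phi_2) = -0.4 / 0.552 = -0.724638.
Insert (E2) into (E0): gamma(0) (1 - phi_2^2) = phi_1 (1 + phi_2) gamma(1) + c_0.
  phi_1 (1 + phi_2) = (0.402)(1.448) = 0.582096,   1 - phi_2^2 = 0.799296.
Replace gamma(1) by A gamma(0) + B and collect gamma(0):
  gamma(0) [0.799296 - (0.582096)(0.728261)] = (0.582096)(-0.724638) + 3.8792
  gamma(0) * 0.375378 = 3.457391
  gamma(0) = 3.457391 / 0.375378 = 9.21042.
  gamma(1) = A gamma(0) + B = (0.728261)(9.21042) + (-0.724638) = 5.982951.
  gamma(2) = phi_1 gamma(1) + phi_2 gamma(0) = (0.402)(5.982951) + (0.448)(9.21042) = 6.531414.
Therefore gamma(2) = 6.5314 (to 4 decimal places).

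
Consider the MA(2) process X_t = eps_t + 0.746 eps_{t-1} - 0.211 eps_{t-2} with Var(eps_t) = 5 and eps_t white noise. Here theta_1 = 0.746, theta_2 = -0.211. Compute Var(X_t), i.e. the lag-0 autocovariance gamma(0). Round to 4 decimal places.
\gamma(0) = 8.0052

For an MA(q) process X_t = eps_t + sum_i theta_i eps_{t-i} with
Var(eps_t) = sigma^2, the variance is
  gamma(0) = sigma^2 * (1 + sum_i theta_i^2).
  sum_i theta_i^2 = (0.746)^2 + (-0.211)^2 = 0.556516 + 0.044521 = 0.601037.
  gamma(0) = 5 * (1 + 0.601037) = 5 * 1.601037 = 8.005185, which rounds to 8.0052.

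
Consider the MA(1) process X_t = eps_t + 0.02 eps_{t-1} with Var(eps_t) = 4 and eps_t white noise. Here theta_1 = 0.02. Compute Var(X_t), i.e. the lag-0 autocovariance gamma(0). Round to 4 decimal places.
\gamma(0) = 4.0016

For an MA(q) process X_t = eps_t + sum_i theta_i eps_{t-i} with
Var(eps_t) = sigma^2, the variance is
  gamma(0) = sigma^2 * (1 + sum_i theta_i^2).
  sum_i theta_i^2 = (0.02)^2 = 0.0004.
  gamma(0) = 4 * (1 + 0.0004) = 4 * 1.0004 = 4.0016.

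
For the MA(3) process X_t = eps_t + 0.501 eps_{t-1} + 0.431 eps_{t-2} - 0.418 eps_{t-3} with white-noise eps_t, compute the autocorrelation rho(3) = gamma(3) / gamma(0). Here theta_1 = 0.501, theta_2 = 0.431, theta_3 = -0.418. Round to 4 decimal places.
\rho(3) = -0.2594

For an MA(q) process with theta_0 = 1, the autocovariance is
  gamma(k) = sigma^2 * sum_{i=0..q-k} theta_i * theta_{i+k},
and rho(k) = gamma(k) / gamma(0). Sigma^2 cancels.
  numerator   = (1)*(-0.418) = -0.418.
  denominator = (1)^2 + (0.501)^2 + (0.431)^2 + (-0.418)^2 = 1.611486.
  rho(3) = -0.418 / 1.611486 = -0.2594.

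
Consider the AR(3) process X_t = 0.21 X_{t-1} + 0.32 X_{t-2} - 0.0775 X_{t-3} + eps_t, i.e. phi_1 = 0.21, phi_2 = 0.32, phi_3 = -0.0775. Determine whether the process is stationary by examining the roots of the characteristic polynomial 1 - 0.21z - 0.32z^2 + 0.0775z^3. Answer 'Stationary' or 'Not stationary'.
\text{Stationary}

The AR(p) characteristic polynomial is P(z) = 1 - 0.21z - 0.32z^2 + 0.0775z^3.
Stationarity requires all roots to lie outside the unit circle, i.e. |z| > 1 for every root.
Degree 3: look for a simple real root z0 first, then factor out (1 - z/z0) and solve the remaining quadratic.
Testing z0 = 4: P(4) = 1 + (-0.21)(4) + (-0.32)(4)^2 + (0.0775)(4)^3
  = 1 + (-0.84) + (-5.12) + (4.96) = 0.  So z_0 = 4 is a root, |z_0| = 4.
Divide out the factor (1 - 0.25 z) = (1 - z/z0) (since 1/z0 = 0.25):
  P(z) = (1 - 0.25 z)(1 + (0.04) z + (-0.31) z^2)
  [check: z-coef 0.04 - (0.25) = -0.21; z^2-coef -0.31 - (0.25)(0.04) = -0.32; z^3-coef -(0.25)(-0.31) = 0.0775.]
Remaining roots from the quadratic factor 1 + (0.04) z + (-0.31) z^2:
  Set 1 + (0.04) z + (-0.31) z^2 = 0, i.e. a z^2 + b z + c = 0 with a = -0.31, b = 0.04, c = 1.
  Discriminant D = b^2 - 4ac = (0.04)^2 - 4*(-0.31)*1 = 0.0016 - (-1.24) = 1.2416.
  D >= 0, so the roots are real: z = (-b +/- sqrt(D)) / (2a) = (-0.04 +/- 1.114271) / (-0.62).
    z_1 = (-0.04 + 1.114271) / (-0.62) = -1.7327,   |z_1| = 1.7327.
    z_2 = (-0.04 - 1.114271) / (-0.62) = 1.8617,   |z_2| = 1.8617.
Moduli of all roots: 4.0000, 1.7327, 1.8617.
All moduli strictly greater than 1? Yes.
Verdict: Stationary.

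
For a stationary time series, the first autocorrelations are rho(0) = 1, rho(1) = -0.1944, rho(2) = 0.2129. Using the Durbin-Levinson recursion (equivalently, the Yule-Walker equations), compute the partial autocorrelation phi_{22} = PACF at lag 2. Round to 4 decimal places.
\phi_{22} = 0.1820

The PACF at lag k is phi_{kk}, the last component of the solution
to the Yule-Walker system G_k phi = r_k where
  (G_k)_{ij} = rho(|i - j|), (r_k)_i = rho(i), i,j = 1..k.
Equivalently, Durbin-Levinson gives phi_{kk} iteratively:
  phi_{11} = rho(1)
  phi_{kk} = [rho(k) - sum_{j=1..k-1} phi_{k-1,j} rho(k-j)]
            / [1 - sum_{j=1..k-1} phi_{k-1,j} rho(j)],
  phi_{k,j} = phi_{k-1,j} - phi_{kk} phi_{k-1,k-j},  j = 1..k-1.
Step k = 1:
  phi_11 = rho(1) = -0.1944.
Step k = 2:
  phi_22 = [rho(2) - phi_11 rho(1)] / [1 - phi_11 rho(1)] = [0.2129 - (-0.1944)(-0.1944)] / [1 - (-0.1944)(-0.1944)]
         = 0.17510864 / 0.96220864 = 0.182.
Therefore phi_{22} = 0.1820.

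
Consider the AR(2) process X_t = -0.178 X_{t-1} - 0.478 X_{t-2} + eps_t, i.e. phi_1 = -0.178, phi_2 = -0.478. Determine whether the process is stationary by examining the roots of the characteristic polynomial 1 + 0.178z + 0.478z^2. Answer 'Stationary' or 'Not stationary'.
\text{Stationary}

The AR(p) characteristic polynomial is P(z) = 1 + 0.178z + 0.478z^2.
Stationarity requires all roots to lie outside the unit circle, i.e. |z| > 1 for every root.
Set 1 + (0.178) z + (0.478) z^2 = 0, i.e. a z^2 + b z + c = 0 with a = 0.478, b = 0.178, c = 1.
Discriminant D = b^2 - 4ac = (0.178)^2 - 4*(0.478)*1 = 0.031684 - (1.912) = -1.880316.
D < 0, so the roots are the complex-conjugate pair z = (-b +/- i sqrt(-D)) / (2a) = -0.1862 +/- 1.4344i.
For a conjugate pair |z|^2 = z * conj(z) = (product of roots) = c/a = 1/(0.478) = 2.09205, so |z| = sqrt(2.09205) = 1.4464 for both roots.
Moduli of all roots: 1.4464, 1.4464.
All moduli strictly greater than 1? Yes.
Verdict: Stationary.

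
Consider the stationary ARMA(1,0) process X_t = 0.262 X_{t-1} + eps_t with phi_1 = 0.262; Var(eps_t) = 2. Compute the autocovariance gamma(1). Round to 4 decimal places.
\gamma(1) = 0.5626

Multiply the model equation by X_{t-k} and take expectations. With theta_0 = psi_0 = 1 and psi_j the MA(infinity) weights, this gives
  gamma(k) - sum_i phi_i gamma(k-i) = c_k,
  c_k = sigma^2 * sum_{j=k..q} theta_j psi_{j-k}   (c_k = 0 for k > q),
using gamma(-m) = gamma(m).
Pure AR (q = 0): c_0 = sigma^2 = 2, c_k = 0 for k >= 1.
Equations for k = 0 and k = 1 (AR order 1):
  gamma(0) = phi_1 gamma(1) + c_0
  gamma(1) = phi_1 gamma(0) + c_1
Substituting the second into the first: gamma(0) (1 - phi_1^2) = c_0 + phi_1 c_1, so
  gamma(0) = c_0 / (1 - phi_1^2) = 2 / (1 - (0.262)^2) = 2 / 0.931356 = 2.147407.
  gamma(1) = phi_1 gamma(0) = (0.262)(2.147407) = 0.562621.
Therefore gamma(1) = 0.5626 (to 4 decimal places).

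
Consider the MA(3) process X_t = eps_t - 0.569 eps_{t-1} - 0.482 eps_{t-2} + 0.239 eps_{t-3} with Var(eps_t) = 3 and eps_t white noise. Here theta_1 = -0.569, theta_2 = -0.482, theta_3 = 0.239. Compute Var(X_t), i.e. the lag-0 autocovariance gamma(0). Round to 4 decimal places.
\gamma(0) = 4.8396

For an MA(q) process X_t = eps_t + sum_i theta_i eps_{t-i} with
Var(eps_t) = sigma^2, the variance is
  gamma(0) = sigma^2 * (1 + sum_i theta_i^2).
  sum_i theta_i^2 = (-0.569)^2 + (-0.482)^2 + (0.239)^2 = 0.323761 + 0.232324 + 0.057121 = 0.613206.
  gamma(0) = 3 * (1 + 0.613206) = 3 * 1.613206 = 4.839618, which rounds to 4.8396.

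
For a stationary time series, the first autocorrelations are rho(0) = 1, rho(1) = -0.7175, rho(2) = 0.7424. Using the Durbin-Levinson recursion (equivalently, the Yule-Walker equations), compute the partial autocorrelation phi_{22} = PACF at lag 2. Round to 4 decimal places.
\phi_{22} = 0.4691

The PACF at lag k is phi_{kk}, the last component of the solution
to the Yule-Walker system G_k phi = r_k where
  (G_k)_{ij} = rho(|i - j|), (r_k)_i = rho(i), i,j = 1..k.
Equivalently, Durbin-Levinson gives phi_{kk} iteratively:
  phi_{11} = rho(1)
  phi_{kk} = [rho(k) - sum_{j=1..k-1} phi_{k-1,j} rho(k-j)]
            / [1 - sum_{j=1..k-1} phi_{k-1,j} rho(j)],
  phi_{k,j} = phi_{k-1,j} - phi_{kk} phi_{k-1,k-j},  j = 1..k-1.
Step k = 1:
  phi_11 = rho(1) = -0.7175.
Step k = 2:
  phi_22 = [rho(2) - phi_11 rho(1)] / [1 - phi_11 rho(1)] = [0.7424 - (-0.7175)(-0.7175)] / [1 - (-0.7175)(-0.7175)]
         = 0.22759375 / 0.48519375 = 0.4691.
Therefore phi_{22} = 0.4691.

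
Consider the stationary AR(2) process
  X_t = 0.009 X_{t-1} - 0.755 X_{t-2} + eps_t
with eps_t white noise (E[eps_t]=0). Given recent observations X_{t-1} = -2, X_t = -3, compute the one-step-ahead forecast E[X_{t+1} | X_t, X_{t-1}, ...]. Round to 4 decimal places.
E[X_{t+1} \mid \mathcal F_t] = 1.4830

For an AR(p) model X_t = c + sum_i phi_i X_{t-i} + eps_t, the
one-step-ahead conditional mean is
  E[X_{t+1} | X_t, ...] = c + sum_i phi_i X_{t+1-i}.
Substitute known values:
  E[X_{t+1} | ...] = (0.009) * (-3) + (-0.755) * (-2)
                   = 1.4830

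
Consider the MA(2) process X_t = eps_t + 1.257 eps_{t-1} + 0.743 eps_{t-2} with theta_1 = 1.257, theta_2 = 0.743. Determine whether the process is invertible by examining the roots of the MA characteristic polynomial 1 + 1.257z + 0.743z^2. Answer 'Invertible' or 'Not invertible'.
\text{Invertible}

The MA(q) characteristic polynomial is P(z) = 1 + 1.257z + 0.743z^2.
Invertibility requires all roots to lie outside the unit circle, i.e. |z| > 1 for every root.
Set 1 + (1.257) z + (0.743) z^2 = 0, i.e. a z^2 + b z + c = 0 with a = 0.743, b = 1.257, c = 1.
Discriminant D = b^2 - 4ac = (1.257)^2 - 4*(0.743)*1 = 1.580049 - (2.972) = -1.391951.
D < 0, so the roots are the complex-conjugate pair z = (-b +/- i sqrt(-D)) / (2a) = -0.8459 +/- 0.794i.
For a conjugate pair |z|^2 = z * conj(z) = (product of roots) = c/a = 1/(0.743) = 1.345895, so |z| = sqrt(1.345895) = 1.1601 for both roots.
Moduli of all roots: 1.1601, 1.1601.
All moduli strictly greater than 1? Yes.
Verdict: Invertible.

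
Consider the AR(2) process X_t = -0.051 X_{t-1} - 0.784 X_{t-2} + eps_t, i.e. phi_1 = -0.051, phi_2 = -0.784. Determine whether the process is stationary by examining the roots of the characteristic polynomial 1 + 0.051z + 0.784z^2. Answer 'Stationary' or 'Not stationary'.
\text{Stationary}

The AR(p) characteristic polynomial is P(z) = 1 + 0.051z + 0.784z^2.
Stationarity requires all roots to lie outside the unit circle, i.e. |z| > 1 for every root.
Set 1 + (0.051) z + (0.784) z^2 = 0, i.e. a z^2 + b z + c = 0 with a = 0.784, b = 0.051, c = 1.
Discriminant D = b^2 - 4ac = (0.051)^2 - 4*(0.784)*1 = 0.002601 - (3.136) = -3.133399.
D < 0, so the roots are the complex-conjugate pair z = (-b +/- i sqrt(-D)) / (2a) = -0.0325 +/- 1.1289i.
For a conjugate pair |z|^2 = z * conj(z) = (product of roots) = c/a = 1/(0.784) = 1.27551, so |z| = sqrt(1.27551) = 1.1294 for both roots.
Moduli of all roots: 1.1294, 1.1294.
All moduli strictly greater than 1? Yes.
Verdict: Stationary.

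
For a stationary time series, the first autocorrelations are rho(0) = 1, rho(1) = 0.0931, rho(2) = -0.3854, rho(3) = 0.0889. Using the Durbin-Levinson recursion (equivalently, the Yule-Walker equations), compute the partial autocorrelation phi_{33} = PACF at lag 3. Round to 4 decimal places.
\phi_{33} = 0.2109

The PACF at lag k is phi_{kk}, the last component of the solution
to the Yule-Walker system G_k phi = r_k where
  (G_k)_{ij} = rho(|i - j|), (r_k)_i = rho(i), i,j = 1..k.
Equivalently, Durbin-Levinson gives phi_{kk} iteratively:
  phi_{11} = rho(1)
  phi_{kk} = [rho(k) - sum_{j=1..k-1} phi_{k-1,j} rho(k-j)]
            / [1 - sum_{j=1..k-1} phi_{k-1,j} rho(j)],
  phi_{k,j} = phi_{k-1,j} - phi_{kk} phi_{k-1,k-j},  j = 1..k-1.
Step k = 1:
  phi_11 = rho(1) = 0.0931.
Step k = 2:
  phi_22 = [rho(2) - phi_11 rho(1)] / [1 - phi_11 rho(1)] = [-0.3854 - (0.0931)(0.0931)] / [1 - (0.0931)(0.0931)]
         = -0.39406761 / 0.99133239 = -0.397513.
  Update: phi_21 = phi_11 - phi_22 phi_11 = 0.0931 - (-0.397513)(0.0931) = 0.130108.
Step k = 3:
  phi_33 = [rho(3) - phi_21 rho(2) - phi_22 rho(1)] / [1 - phi_21 rho(1) - phi_22 rho(2)]
    numerator   = 0.0889 - (0.130108)(-0.3854) - (-0.397513)(0.0931) = 0.17605227
    denominator = 1 - (0.130108)(0.0931) - (-0.397513)(-0.3854) = 0.83468535
  phi_33 = 0.17605227 / 0.83468535 = 0.2109.
Therefore phi_{33} = 0.2109.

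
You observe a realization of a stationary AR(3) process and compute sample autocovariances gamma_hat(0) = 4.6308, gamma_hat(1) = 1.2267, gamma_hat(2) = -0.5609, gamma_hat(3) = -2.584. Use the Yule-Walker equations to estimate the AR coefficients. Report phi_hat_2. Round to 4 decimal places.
\hat\phi_{2} = -0.0390

The Yule-Walker equations for an AR(p) process read, in matrix form,
  Gamma_p phi = r_p,   with   (Gamma_p)_{ij} = gamma(|i - j|),
                       (r_p)_i = gamma(i),   i,j = 1..p.
Substitute the sample gammas (Toeplitz matrix and right-hand side of size 3):
  Gamma_p = [[4.6308, 1.2267, -0.5609], [1.2267, 4.6308, 1.2267], [-0.5609, 1.2267, 4.6308]]
  r_p     = [1.2267, -0.5609, -2.584]
Written out (R1..R3):
  (R1) 4.6308 phi_1 + 1.2267 phi_2 - 0.5609 phi_3 = 1.2267
  (R2) 1.2267 phi_1 + 4.6308 phi_2 + 1.2267 phi_3 = -0.5609
  (R3) -0.5609 phi_1 + 1.2267 phi_2 + 4.6308 phi_3 = -2.584
Gaussian elimination:
  R2 <- R2 - (1.2267/4.6308) R1 = R2 - (0.2649) R1:  4.305847 phi_2 + 1.375283 phi_3 = -0.885853
  R3 <- R3 - (-0.5609/4.6308) R1 = R3 - (-0.121124) R1:  1.375283 phi_2 + 4.562862 phi_3 = -2.435417
  R3 <- R3 - (1.375283/4.305847) R2 = R3 - (0.319399) R2:  4.123598 phi_3 = -2.152477
Back-substitution:
  phi_hat_3 = -2.152477 / 4.123598 = -0.52199
  phi_hat_2 = (-0.885853 - (1.375283)(-0.52199)) / 4.305847 = -0.03901
  phi_hat_1 = (1.2267 - (1.2267)(-0.03901) - (-0.5609)(-0.52199)) / 4.6308 = 0.212008
So phi_hat = [0.2120, -0.0390, -0.5220].
Therefore phi_hat_2 = -0.0390.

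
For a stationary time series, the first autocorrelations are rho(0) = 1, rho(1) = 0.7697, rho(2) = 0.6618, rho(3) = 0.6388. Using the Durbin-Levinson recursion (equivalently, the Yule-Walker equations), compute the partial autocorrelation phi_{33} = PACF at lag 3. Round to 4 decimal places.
\phi_{33} = 0.2151

The PACF at lag k is phi_{kk}, the last component of the solution
to the Yule-Walker system G_k phi = r_k where
  (G_k)_{ij} = rho(|i - j|), (r_k)_i = rho(i), i,j = 1..k.
Equivalently, Durbin-Levinson gives phi_{kk} iteratively:
  phi_{11} = rho(1)
  phi_{kk} = [rho(k) - sum_{j=1..k-1} phi_{k-1,j} rho(k-j)]
            / [1 - sum_{j=1..k-1} phi_{k-1,j} rho(j)],
  phi_{k,j} = phi_{k-1,j} - phi_{kk} phi_{k-1,k-j},  j = 1..k-1.
Step k = 1:
  phi_11 = rho(1) = 0.7697.
Step k = 2:
  phi_22 = [rho(2) - phi_11 rho(1)] / [1 - phi_11 rho(1)] = [0.6618 - (0.7697)(0.7697)] / [1 - (0.7697)(0.7697)]
         = 0.06936191 / 0.40756191 = 0.170187.
  Update: phi_21 = phi_11 - phi_22 phi_11 = 0.7697 - (0.170187)(0.7697) = 0.638707.
Step k = 3:
  phi_33 = [rho(3) - phi_21 rho(2) - phi_22 rho(1)] / [1 - phi_21 rho(1) - phi_22 rho(2)]
    numerator   = 0.6388 - (0.638707)(0.6618) - (0.170187)(0.7697) = 0.08511062
    denominator = 1 - (0.638707)(0.7697) - (0.170187)(0.6618) = 0.39575739
  phi_33 = 0.08511062 / 0.39575739 = 0.2151.
Therefore phi_{33} = 0.2151.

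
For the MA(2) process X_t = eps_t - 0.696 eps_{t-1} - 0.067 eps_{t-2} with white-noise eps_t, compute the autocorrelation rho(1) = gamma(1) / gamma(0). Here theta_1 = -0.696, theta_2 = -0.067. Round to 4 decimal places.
\rho(1) = -0.4361

For an MA(q) process with theta_0 = 1, the autocovariance is
  gamma(k) = sigma^2 * sum_{i=0..q-k} theta_i * theta_{i+k},
and rho(k) = gamma(k) / gamma(0). Sigma^2 cancels.
  numerator   = (1)*(-0.696) + (-0.696)*(-0.067) = -0.649368.
  denominator = (1)^2 + (-0.696)^2 + (-0.067)^2 = 1.488905.
  rho(1) = -0.649368 / 1.488905 = -0.4361.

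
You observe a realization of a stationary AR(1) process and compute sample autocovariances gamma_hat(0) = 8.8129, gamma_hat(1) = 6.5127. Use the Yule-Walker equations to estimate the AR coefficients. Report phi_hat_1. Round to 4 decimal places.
\hat\phi_{1} = 0.7390

The Yule-Walker equations for an AR(p) process read, in matrix form,
  Gamma_p phi = r_p,   with   (Gamma_p)_{ij} = gamma(|i - j|),
                       (r_p)_i = gamma(i),   i,j = 1..p.
Substitute the sample gammas (Toeplitz matrix and right-hand side of size 1):
  Gamma_p = [[8.8129]]
  r_p     = [6.5127]
With p = 1 this is the single equation gamma(0) phi_1 = gamma(1):
  phi_hat_1 = gamma(1) / gamma(0) = 6.5127 / 8.8129 = 0.7390.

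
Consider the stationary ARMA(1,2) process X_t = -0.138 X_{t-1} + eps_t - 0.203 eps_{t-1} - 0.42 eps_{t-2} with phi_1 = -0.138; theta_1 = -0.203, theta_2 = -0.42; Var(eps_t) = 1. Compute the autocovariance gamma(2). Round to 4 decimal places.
\gamma(2) = -0.3878

Multiply the model equation by X_{t-k} and take expectations. With theta_0 = psi_0 = 1 and psi_j the MA(infinity) weights, this gives
  gamma(k) - sum_i phi_i gamma(k-i) = c_k,
  c_k = sigma^2 * sum_{j=k..q} theta_j psi_{j-k}   (c_k = 0 for k > q),
using gamma(-m) = gamma(m).
psi-weights needed (psi_j = theta_j + sum_i phi_i psi_{j-i}):
  psi_1 = theta_1 + phi_1 = -0.203 + (-0.138) = -0.341
  psi_2 = theta_2 + phi_1 psi_1 = -0.42 + (-0.138)(-0.341) = -0.372942
Right-hand sides:
  c_0 = sigma^2 (1 + theta_1 psi_1 + theta_2 psi_2) = 1 * (1 + (-0.203)(-0.341) + (-0.42)(-0.372942)) = 1 * 1.225859 = 1.225859
  c_1 = sigma^2 (theta_1 + theta_2 psi_1) = 1 * (-0.203 + (-0.42)(-0.341)) = -0.05978
  c_2 = sigma^2 theta_2 = 1 * (-0.42) = -0.42
Equations for k = 0 and k = 1 (AR order 1):
  gamma(0) = phi_1 gamma(1) + c_0
  gamma(1) = phi_1 gamma(0) + c_1
Substituting the second into the first: gamma(0) (1 - phi_1^2) = c_0 + phi_1 c_1, so
  gamma(0) = (c_0 + phi_1 c_1) / (1 - phi_1^2) = (1.225859 + (-0.138)(-0.05978)) / (1 - (-0.138)^2) = 1.234108 / 0.980956 = 1.258067.
  gamma(1) = phi_1 gamma(0) + c_1 = (-0.138)(1.258067) + (-0.05978) = -0.233393.
For k = 2: gamma(2) = phi_1 gamma(1) + c_2
  = (-0.138)(-0.233393) + (-0.42) = -0.387792.
Therefore gamma(2) = -0.3878 (to 4 decimal places).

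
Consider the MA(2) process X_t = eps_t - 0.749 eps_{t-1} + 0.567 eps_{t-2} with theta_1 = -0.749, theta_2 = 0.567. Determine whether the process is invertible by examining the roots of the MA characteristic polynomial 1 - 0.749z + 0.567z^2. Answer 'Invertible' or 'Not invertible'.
\text{Invertible}

The MA(q) characteristic polynomial is P(z) = 1 - 0.749z + 0.567z^2.
Invertibility requires all roots to lie outside the unit circle, i.e. |z| > 1 for every root.
Set 1 + (-0.749) z + (0.567) z^2 = 0, i.e. a z^2 + b z + c = 0 with a = 0.567, b = -0.749, c = 1.
Discriminant D = b^2 - 4ac = (-0.749)^2 - 4*(0.567)*1 = 0.561001 - (2.268) = -1.706999.
D < 0, so the roots are the complex-conjugate pair z = (-b +/- i sqrt(-D)) / (2a) = 0.6605 +/- 1.1521i.
For a conjugate pair |z|^2 = z * conj(z) = (product of roots) = c/a = 1/(0.567) = 1.763668, so |z| = sqrt(1.763668) = 1.328 for both roots.
Moduli of all roots: 1.3280, 1.3280.
All moduli strictly greater than 1? Yes.
Verdict: Invertible.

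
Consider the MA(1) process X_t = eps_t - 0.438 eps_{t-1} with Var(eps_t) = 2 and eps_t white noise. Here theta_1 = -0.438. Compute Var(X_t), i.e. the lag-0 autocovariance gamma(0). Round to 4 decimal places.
\gamma(0) = 2.3837

For an MA(q) process X_t = eps_t + sum_i theta_i eps_{t-i} with
Var(eps_t) = sigma^2, the variance is
  gamma(0) = sigma^2 * (1 + sum_i theta_i^2).
  sum_i theta_i^2 = (-0.438)^2 = 0.191844.
  gamma(0) = 2 * (1 + 0.191844) = 2 * 1.191844 = 2.383688, which rounds to 2.3837.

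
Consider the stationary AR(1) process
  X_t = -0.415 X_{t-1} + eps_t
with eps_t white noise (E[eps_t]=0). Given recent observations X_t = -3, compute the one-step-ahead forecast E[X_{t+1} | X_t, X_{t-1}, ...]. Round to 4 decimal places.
E[X_{t+1} \mid \mathcal F_t] = 1.2450

For an AR(p) model X_t = c + sum_i phi_i X_{t-i} + eps_t, the
one-step-ahead conditional mean is
  E[X_{t+1} | X_t, ...] = c + sum_i phi_i X_{t+1-i}.
Substitute known values:
  E[X_{t+1} | ...] = (-0.415) * (-3)
                   = 1.2450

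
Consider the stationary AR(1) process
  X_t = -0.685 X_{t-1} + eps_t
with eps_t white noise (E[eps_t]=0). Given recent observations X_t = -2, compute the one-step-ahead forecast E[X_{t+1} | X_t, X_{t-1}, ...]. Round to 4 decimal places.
E[X_{t+1} \mid \mathcal F_t] = 1.3700

For an AR(p) model X_t = c + sum_i phi_i X_{t-i} + eps_t, the
one-step-ahead conditional mean is
  E[X_{t+1} | X_t, ...] = c + sum_i phi_i X_{t+1-i}.
Substitute known values:
  E[X_{t+1} | ...] = (-0.685) * (-2)
                   = 1.3700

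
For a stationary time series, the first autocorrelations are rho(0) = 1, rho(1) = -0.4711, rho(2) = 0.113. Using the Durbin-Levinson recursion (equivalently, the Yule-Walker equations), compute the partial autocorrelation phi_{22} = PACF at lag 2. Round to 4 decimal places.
\phi_{22} = -0.1400

The PACF at lag k is phi_{kk}, the last component of the solution
to the Yule-Walker system G_k phi = r_k where
  (G_k)_{ij} = rho(|i - j|), (r_k)_i = rho(i), i,j = 1..k.
Equivalently, Durbin-Levinson gives phi_{kk} iteratively:
  phi_{11} = rho(1)
  phi_{kk} = [rho(k) - sum_{j=1..k-1} phi_{k-1,j} rho(k-j)]
            / [1 - sum_{j=1..k-1} phi_{k-1,j} rho(j)],
  phi_{k,j} = phi_{k-1,j} - phi_{kk} phi_{k-1,k-j},  j = 1..k-1.
Step k = 1:
  phi_11 = rho(1) = -0.4711.
Step k = 2:
  phi_22 = [rho(2) - phi_11 rho(1)] / [1 - phi_11 rho(1)] = [0.113 - (-0.4711)(-0.4711)] / [1 - (-0.4711)(-0.4711)]
         = -0.10893521 / 0.77806479 = -0.14.
Therefore phi_{22} = -0.1400.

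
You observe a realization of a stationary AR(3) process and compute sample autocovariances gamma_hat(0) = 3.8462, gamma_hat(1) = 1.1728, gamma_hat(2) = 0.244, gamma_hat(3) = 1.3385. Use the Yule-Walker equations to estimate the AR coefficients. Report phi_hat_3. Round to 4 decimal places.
\hat\phi_{3} = 0.3730

The Yule-Walker equations for an AR(p) process read, in matrix form,
  Gamma_p phi = r_p,   with   (Gamma_p)_{ij} = gamma(|i - j|),
                       (r_p)_i = gamma(i),   i,j = 1..p.
Substitute the sample gammas (Toeplitz matrix and right-hand side of size 3):
  Gamma_p = [[3.8462, 1.1728, 0.244], [1.1728, 3.8462, 1.1728], [0.244, 1.1728, 3.8462]]
  r_p     = [1.1728, 0.244, 1.3385]
Written out (R1..R3):
  (R1) 3.8462 phi_1 + 1.1728 phi_2 + 0.244 phi_3 = 1.1728
  (R2) 1.1728 phi_1 + 3.8462 phi_2 + 1.1728 phi_3 = 0.244
  (R3) 0.244 phi_1 + 1.1728 phi_2 + 3.8462 phi_3 = 1.3385
Gaussian elimination:
  R2 <- R2 - (1.1728/3.8462) R1 = R2 - (0.304924) R1:  3.488585 phi_2 + 1.098398 phi_3 = -0.113615
  R3 <- R3 - (0.244/3.8462) R1 = R3 - (0.063439) R1:  1.098398 phi_2 + 3.830721 phi_3 = 1.264098
  R3 <- R3 - (1.098398/3.488585) R2 = R3 - (0.314855) R2:  3.484885 phi_3 = 1.299871
Back-substitution:
  phi_hat_3 = 1.299871 / 3.484885 = 0.373003
  phi_hat_2 = (-0.113615 - (1.098398)(0.373003)) / 3.488585 = -0.150009
  phi_hat_1 = (1.1728 - (1.1728)(-0.150009) - (0.244)(0.373003)) / 3.8462 = 0.327003
So phi_hat = [0.3270, -0.1500, 0.3730].
Therefore phi_hat_3 = 0.3730.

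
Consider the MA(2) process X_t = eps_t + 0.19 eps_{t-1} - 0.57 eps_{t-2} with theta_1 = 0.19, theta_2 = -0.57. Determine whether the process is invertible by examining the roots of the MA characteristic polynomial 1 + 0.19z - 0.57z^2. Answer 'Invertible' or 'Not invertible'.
\text{Invertible}

The MA(q) characteristic polynomial is P(z) = 1 + 0.19z - 0.57z^2.
Invertibility requires all roots to lie outside the unit circle, i.e. |z| > 1 for every root.
Set 1 + (0.19) z + (-0.57) z^2 = 0, i.e. a z^2 + b z + c = 0 with a = -0.57, b = 0.19, c = 1.
Discriminant D = b^2 - 4ac = (0.19)^2 - 4*(-0.57)*1 = 0.0361 - (-2.28) = 2.3161.
D >= 0, so the roots are real: z = (-b +/- sqrt(D)) / (2a) = (-0.19 +/- 1.521874) / (-1.14).
  z_1 = (-0.19 + 1.521874) / (-1.14) = -1.1683,   |z_1| = 1.1683.
  z_2 = (-0.19 - 1.521874) / (-1.14) = 1.5016,   |z_2| = 1.5016.
Moduli of all roots: 1.1683, 1.5016.
All moduli strictly greater than 1? Yes.
Verdict: Invertible.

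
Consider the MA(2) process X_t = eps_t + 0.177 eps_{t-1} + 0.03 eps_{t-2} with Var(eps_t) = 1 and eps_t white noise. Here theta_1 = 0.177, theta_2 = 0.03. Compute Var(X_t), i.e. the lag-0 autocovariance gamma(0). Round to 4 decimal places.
\gamma(0) = 1.0322

For an MA(q) process X_t = eps_t + sum_i theta_i eps_{t-i} with
Var(eps_t) = sigma^2, the variance is
  gamma(0) = sigma^2 * (1 + sum_i theta_i^2).
  sum_i theta_i^2 = (0.177)^2 + (0.03)^2 = 0.031329 + 0.0009 = 0.032229.
  gamma(0) = 1 * (1 + 0.032229) = 1 * 1.032229 = 1.032229, which rounds to 1.0322.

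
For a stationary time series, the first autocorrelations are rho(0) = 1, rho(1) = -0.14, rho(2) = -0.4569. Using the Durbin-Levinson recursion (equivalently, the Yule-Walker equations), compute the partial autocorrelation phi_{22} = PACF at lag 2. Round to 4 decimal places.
\phi_{22} = -0.4860

The PACF at lag k is phi_{kk}, the last component of the solution
to the Yule-Walker system G_k phi = r_k where
  (G_k)_{ij} = rho(|i - j|), (r_k)_i = rho(i), i,j = 1..k.
Equivalently, Durbin-Levinson gives phi_{kk} iteratively:
  phi_{11} = rho(1)
  phi_{kk} = [rho(k) - sum_{j=1..k-1} phi_{k-1,j} rho(k-j)]
            / [1 - sum_{j=1..k-1} phi_{k-1,j} rho(j)],
  phi_{k,j} = phi_{k-1,j} - phi_{kk} phi_{k-1,k-j},  j = 1..k-1.
Step k = 1:
  phi_11 = rho(1) = -0.14.
Step k = 2:
  phi_22 = [rho(2) - phi_11 rho(1)] / [1 - phi_11 rho(1)] = [-0.4569 - (-0.14)(-0.14)] / [1 - (-0.14)(-0.14)]
         = -0.4765 / 0.9804 = -0.486.
Therefore phi_{22} = -0.4860.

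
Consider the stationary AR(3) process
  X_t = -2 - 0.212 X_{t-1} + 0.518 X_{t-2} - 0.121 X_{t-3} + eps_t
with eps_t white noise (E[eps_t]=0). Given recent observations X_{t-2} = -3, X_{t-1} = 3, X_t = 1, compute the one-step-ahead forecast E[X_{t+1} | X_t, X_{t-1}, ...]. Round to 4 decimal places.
E[X_{t+1} \mid \mathcal F_t] = -0.2950

For an AR(p) model X_t = c + sum_i phi_i X_{t-i} + eps_t, the
one-step-ahead conditional mean is
  E[X_{t+1} | X_t, ...] = c + sum_i phi_i X_{t+1-i}.
Substitute known values:
  E[X_{t+1} | ...] = -2 + (-0.212) * (1) + (0.518) * (3) + (-0.121) * (-3)
                   = -0.2950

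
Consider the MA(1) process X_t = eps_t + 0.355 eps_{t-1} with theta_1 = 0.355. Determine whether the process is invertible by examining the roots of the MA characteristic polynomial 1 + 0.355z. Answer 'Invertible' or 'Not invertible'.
\text{Invertible}

The MA(q) characteristic polynomial is P(z) = 1 + 0.355z.
Invertibility requires all roots to lie outside the unit circle, i.e. |z| > 1 for every root.
This is linear in z: 1 + (0.355) z = 0  =>  z = -1/(0.355) = -2.816901,  |z| = 2.816901.
Moduli of all roots: 2.8169.
All moduli strictly greater than 1? Yes.
Verdict: Invertible.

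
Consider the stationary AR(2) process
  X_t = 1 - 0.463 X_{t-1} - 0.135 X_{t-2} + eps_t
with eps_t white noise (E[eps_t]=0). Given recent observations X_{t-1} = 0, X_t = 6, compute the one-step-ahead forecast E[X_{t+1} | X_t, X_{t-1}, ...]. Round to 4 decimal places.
E[X_{t+1} \mid \mathcal F_t] = -1.7780

For an AR(p) model X_t = c + sum_i phi_i X_{t-i} + eps_t, the
one-step-ahead conditional mean is
  E[X_{t+1} | X_t, ...] = c + sum_i phi_i X_{t+1-i}.
Substitute known values:
  E[X_{t+1} | ...] = 1 + (-0.463) * (6) + (-0.135) * (0)
                   = -1.7780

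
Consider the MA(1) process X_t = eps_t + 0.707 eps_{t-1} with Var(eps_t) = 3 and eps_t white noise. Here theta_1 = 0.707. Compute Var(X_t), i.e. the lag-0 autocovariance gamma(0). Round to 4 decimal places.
\gamma(0) = 4.4995

For an MA(q) process X_t = eps_t + sum_i theta_i eps_{t-i} with
Var(eps_t) = sigma^2, the variance is
  gamma(0) = sigma^2 * (1 + sum_i theta_i^2).
  sum_i theta_i^2 = (0.707)^2 = 0.499849.
  gamma(0) = 3 * (1 + 0.499849) = 3 * 1.499849 = 4.499547, which rounds to 4.4995.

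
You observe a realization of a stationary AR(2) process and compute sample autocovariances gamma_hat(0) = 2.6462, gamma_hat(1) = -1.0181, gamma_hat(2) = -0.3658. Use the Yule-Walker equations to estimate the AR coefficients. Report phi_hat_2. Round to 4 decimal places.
\hat\phi_{2} = -0.3360

The Yule-Walker equations for an AR(p) process read, in matrix form,
  Gamma_p phi = r_p,   with   (Gamma_p)_{ij} = gamma(|i - j|),
                       (r_p)_i = gamma(i),   i,j = 1..p.
Substitute the sample gammas (Toeplitz matrix and right-hand side of size 2):
  Gamma_p = [[2.6462, -1.0181], [-1.0181, 2.6462]]
  r_p     = [-1.0181, -0.3658]
Written out:
  2.6462 phi_1 - 1.0181 phi_2 = -1.0181
  -1.0181 phi_1 + 2.6462 phi_2 = -0.3658
Solve by Cramer's rule:
  det = gamma(0)^2 - gamma(1)^2 = (2.6462)^2 - (-1.0181)^2 = 7.00237444 - 1.03652761 = 5.96584683
  phi_hat_1 = [gamma(1) gamma(0) - gamma(1) gamma(2)] / det = [(-1.0181)(2.6462) - (-1.0181)(-0.3658)] / 5.96584683 = -3.0665172 / 5.96584683 = -0.514
  phi_hat_2 = [gamma(0) gamma(2) - gamma(1)^2] / det = [(2.6462)(-0.3658) - (-1.0181)^2] / 5.96584683 = -2.00450757 / 5.96584683 = -0.336
So phi_hat = [-0.5140, -0.3360].
Therefore phi_hat_2 = -0.3360.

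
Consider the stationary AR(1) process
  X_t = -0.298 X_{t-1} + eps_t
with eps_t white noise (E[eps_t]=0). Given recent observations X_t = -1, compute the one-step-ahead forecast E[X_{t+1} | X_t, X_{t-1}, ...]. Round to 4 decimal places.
E[X_{t+1} \mid \mathcal F_t] = 0.2980

For an AR(p) model X_t = c + sum_i phi_i X_{t-i} + eps_t, the
one-step-ahead conditional mean is
  E[X_{t+1} | X_t, ...] = c + sum_i phi_i X_{t+1-i}.
Substitute known values:
  E[X_{t+1} | ...] = (-0.298) * (-1)
                   = 0.2980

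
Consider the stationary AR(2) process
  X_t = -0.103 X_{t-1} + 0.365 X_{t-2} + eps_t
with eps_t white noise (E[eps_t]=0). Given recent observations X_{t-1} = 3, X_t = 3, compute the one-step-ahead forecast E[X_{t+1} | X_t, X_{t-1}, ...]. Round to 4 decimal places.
E[X_{t+1} \mid \mathcal F_t] = 0.7860

For an AR(p) model X_t = c + sum_i phi_i X_{t-i} + eps_t, the
one-step-ahead conditional mean is
  E[X_{t+1} | X_t, ...] = c + sum_i phi_i X_{t+1-i}.
Substitute known values:
  E[X_{t+1} | ...] = (-0.103) * (3) + (0.365) * (3)
                   = 0.7860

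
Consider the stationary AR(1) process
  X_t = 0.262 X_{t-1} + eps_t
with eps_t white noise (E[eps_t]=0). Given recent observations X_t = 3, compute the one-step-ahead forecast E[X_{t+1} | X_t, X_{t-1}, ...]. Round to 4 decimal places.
E[X_{t+1} \mid \mathcal F_t] = 0.7860

For an AR(p) model X_t = c + sum_i phi_i X_{t-i} + eps_t, the
one-step-ahead conditional mean is
  E[X_{t+1} | X_t, ...] = c + sum_i phi_i X_{t+1-i}.
Substitute known values:
  E[X_{t+1} | ...] = (0.262) * (3)
                   = 0.7860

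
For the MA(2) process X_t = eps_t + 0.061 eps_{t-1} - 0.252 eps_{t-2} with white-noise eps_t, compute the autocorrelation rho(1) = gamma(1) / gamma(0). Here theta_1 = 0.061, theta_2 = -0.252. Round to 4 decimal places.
\rho(1) = 0.0428

For an MA(q) process with theta_0 = 1, the autocovariance is
  gamma(k) = sigma^2 * sum_{i=0..q-k} theta_i * theta_{i+k},
and rho(k) = gamma(k) / gamma(0). Sigma^2 cancels.
  numerator   = (1)*(0.061) + (0.061)*(-0.252) = 0.045628.
  denominator = (1)^2 + (0.061)^2 + (-0.252)^2 = 1.067225.
  rho(1) = 0.045628 / 1.067225 = 0.0428.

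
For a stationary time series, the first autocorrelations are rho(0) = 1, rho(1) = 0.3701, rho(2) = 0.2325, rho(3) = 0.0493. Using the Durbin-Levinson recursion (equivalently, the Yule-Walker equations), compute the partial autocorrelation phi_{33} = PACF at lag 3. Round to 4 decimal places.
\phi_{33} = -0.0800

The PACF at lag k is phi_{kk}, the last component of the solution
to the Yule-Walker system G_k phi = r_k where
  (G_k)_{ij} = rho(|i - j|), (r_k)_i = rho(i), i,j = 1..k.
Equivalently, Durbin-Levinson gives phi_{kk} iteratively:
  phi_{11} = rho(1)
  phi_{kk} = [rho(k) - sum_{j=1..k-1} phi_{k-1,j} rho(k-j)]
            / [1 - sum_{j=1..k-1} phi_{k-1,j} rho(j)],
  phi_{k,j} = phi_{k-1,j} - phi_{kk} phi_{k-1,k-j},  j = 1..k-1.
Step k = 1:
  phi_11 = rho(1) = 0.3701.
Step k = 2:
  phi_22 = [rho(2) - phi_11 rho(1)] / [1 - phi_11 rho(1)] = [0.2325 - (0.3701)(0.3701)] / [1 - (0.3701)(0.3701)]
         = 0.09552599 / 0.86302599 = 0.110687.
  Update: phi_21 = phi_11 - phi_22 phi_11 = 0.3701 - (0.110687)(0.3701) = 0.329135.
Step k = 3:
  phi_33 = [rho(3) - phi_21 rho(2) - phi_22 rho(1)] / [1 - phi_21 rho(1) - phi_22 rho(2)]
    numerator   = 0.0493 - (0.329135)(0.2325) - (0.110687)(0.3701) = -0.06818916
    denominator = 1 - (0.329135)(0.3701) - (0.110687)(0.2325) = 0.85245248
  phi_33 = -0.06818916 / 0.85245248 = -0.08.
Therefore phi_{33} = -0.0800.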